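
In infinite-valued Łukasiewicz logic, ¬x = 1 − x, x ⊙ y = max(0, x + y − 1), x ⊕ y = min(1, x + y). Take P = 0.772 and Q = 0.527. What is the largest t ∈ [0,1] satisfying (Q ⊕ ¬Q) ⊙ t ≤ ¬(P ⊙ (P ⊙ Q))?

¬Q = 1 − 0.527 = 0.473
Q ⊕ ¬Q = min(1, 0.527 + 0.473) = min(1, 1.000) = 1.000
So the left factor is Q ⊕ ¬Q = 1.000.
P ⊙ Q = max(0, 0.772 + 0.527 − 1) = max(0, 0.299) = 0.299
P ⊙ (P ⊙ Q) = max(0, 0.772 + 0.299 − 1) = max(0, 0.071) = 0.071
¬(P ⊙ (P ⊙ Q)) = 1 − 0.071 = 0.929
So the right-hand bound is ¬(P ⊙ (P ⊙ Q)) = 0.929.
The residuum of the Łukasiewicz t-norm gives the supremum: min(1, 1 − 1.000 + 0.929).
1 − 1.000 + 0.929 = 0.929, so t = min(1, 0.929) = 0.929.
Check: 1.000 ⊙ 0.929 = max(0, 0.929) = 0.929 ≤ 0.929.

0.929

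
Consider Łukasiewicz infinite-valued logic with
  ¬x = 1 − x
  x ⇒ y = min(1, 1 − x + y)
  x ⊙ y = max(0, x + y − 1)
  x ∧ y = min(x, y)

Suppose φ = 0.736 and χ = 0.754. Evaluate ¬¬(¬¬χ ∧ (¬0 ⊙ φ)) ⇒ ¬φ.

0.528

¬χ = 1 − 0.754 = 0.246
¬¬χ = 1 − 0.246 = 0.754
¬0 = 1 − 0.000 = 1.000
¬0 ⊙ φ = max(0, 1.000 + 0.736 − 1) = max(0, 0.736) = 0.736
¬¬χ ∧ (¬0 ⊙ φ) = min(0.754, 0.736) = 0.736
¬(¬¬χ ∧ (¬0 ⊙ φ)) = 1 − 0.736 = 0.264
¬¬(¬¬χ ∧ (¬0 ⊙ φ)) = 1 − 0.264 = 0.736
¬φ = 1 − 0.736 = 0.264
¬¬(¬¬χ ∧ (¬0 ⊙ φ)) ⇒ ¬φ = min(1, 1 − 0.736 + 0.264) = min(1, 0.528) = 0.528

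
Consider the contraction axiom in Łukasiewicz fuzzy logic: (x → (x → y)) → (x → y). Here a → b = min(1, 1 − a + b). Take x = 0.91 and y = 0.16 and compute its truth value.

0.91

x → y = min(1, 1 − 0.91 + 0.16) = min(1, 0.25) = 0.25
x → (x → y) = min(1, 1 − 0.91 + 0.25) = min(1, 0.34) = 0.34
(x → (x → y)) → (x → y) = min(1, 1 − 0.34 + 0.25) = min(1, 0.91) = 0.91
(The value 0.91 < 1 shows this instance is not satisfied; fails in Ł∞ (the t-norm is not idempotent).)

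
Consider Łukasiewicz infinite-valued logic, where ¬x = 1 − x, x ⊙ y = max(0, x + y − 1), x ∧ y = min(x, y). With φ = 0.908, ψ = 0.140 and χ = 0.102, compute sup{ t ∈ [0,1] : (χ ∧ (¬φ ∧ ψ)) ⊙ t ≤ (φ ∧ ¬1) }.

0.908

¬φ = 1 − 0.908 = 0.092
¬φ ∧ ψ = min(0.092, 0.140) = 0.092
χ ∧ (¬φ ∧ ψ) = min(0.102, 0.092) = 0.092
So the left factor is χ ∧ (¬φ ∧ ψ) = 0.092.
¬1 = 1 − 1.000 = 0.000
φ ∧ ¬1 = min(0.908, 0.000) = 0.000
So the right-hand bound is φ ∧ ¬1 = 0.000.
The residuum of the Łukasiewicz t-norm gives the supremum: min(1, 1 − 0.092 + 0.000).
1 − 0.092 + 0.000 = 0.908, so t = min(1, 0.908) = 0.908.
Check: 0.092 ⊙ 0.908 = max(0, 0.000) = 0.000 ≤ 0.000.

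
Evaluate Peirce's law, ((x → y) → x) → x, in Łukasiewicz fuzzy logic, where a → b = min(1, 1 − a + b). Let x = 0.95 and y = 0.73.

0.95

x → y = min(1, 1 − 0.95 + 0.73) = min(1, 0.78) = 0.78
(x → y) → x = min(1, 1 − 0.78 + 0.95) = min(1, 1.17) = 1.00
((x → y) → x) → x = min(1, 1 − 1.00 + 0.95) = min(1, 0.95) = 0.95
(The value 0.95 < 1 shows this instance is not satisfied; not a Ł∞-tautology in general.)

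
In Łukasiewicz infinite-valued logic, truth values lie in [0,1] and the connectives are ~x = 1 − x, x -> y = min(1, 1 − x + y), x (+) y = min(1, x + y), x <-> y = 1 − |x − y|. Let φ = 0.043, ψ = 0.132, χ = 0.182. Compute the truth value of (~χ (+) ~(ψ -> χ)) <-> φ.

~χ = 1 − 0.182 = 0.818
ψ -> χ = min(1, 1 − 0.132 + 0.182) = min(1, 1.050) = 1.000
~(ψ -> χ) = 1 − 1.000 = 0.000
~χ (+) ~(ψ -> χ) = min(1, 0.818 + 0.000) = min(1, 0.818) = 0.818
(~χ (+) ~(ψ -> χ)) <-> φ = 1 − |0.818 − 0.043| = 1 − 0.775 = 0.225

0.225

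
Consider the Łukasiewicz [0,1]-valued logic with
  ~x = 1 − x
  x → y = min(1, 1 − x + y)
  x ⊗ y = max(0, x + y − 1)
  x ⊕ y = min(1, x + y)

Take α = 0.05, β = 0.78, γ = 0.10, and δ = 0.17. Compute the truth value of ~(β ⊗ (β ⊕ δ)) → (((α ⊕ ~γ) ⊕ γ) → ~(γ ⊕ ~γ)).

β ⊕ δ = min(1, 0.78 + 0.17) = min(1, 0.95) = 0.95
β ⊗ (β ⊕ δ) = max(0, 0.78 + 0.95 − 1) = max(0, 0.73) = 0.73
~(β ⊗ (β ⊕ δ)) = 1 − 0.73 = 0.27
~γ = 1 − 0.10 = 0.90
α ⊕ ~γ = min(1, 0.05 + 0.90) = min(1, 0.95) = 0.95
(α ⊕ ~γ) ⊕ γ = min(1, 0.95 + 0.10) = min(1, 1.05) = 1.00
γ ⊕ ~γ = min(1, 0.10 + 0.90) = min(1, 1.00) = 1.00
~(γ ⊕ ~γ) = 1 − 1.00 = 0.00
((α ⊕ ~γ) ⊕ γ) → ~(γ ⊕ ~γ) = min(1, 1 − 1.00 + 0.00) = min(1, 0.00) = 0.00
~(β ⊗ (β ⊕ δ)) → (((α ⊕ ~γ) ⊕ γ) → ~(γ ⊕ ~γ)) = min(1, 1 − 0.27 + 0.00) = min(1, 0.73) = 0.73

0.73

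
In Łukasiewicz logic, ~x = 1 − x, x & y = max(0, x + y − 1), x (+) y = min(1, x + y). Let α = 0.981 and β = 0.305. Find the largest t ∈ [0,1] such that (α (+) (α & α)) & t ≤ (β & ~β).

0.000

α & α = max(0, 0.981 + 0.981 − 1) = max(0, 0.962) = 0.962
α (+) (α & α) = min(1, 0.981 + 0.962) = min(1, 1.943) = 1.000
So the left factor is α (+) (α & α) = 1.000.
~β = 1 − 0.305 = 0.695
β & ~β = max(0, 0.305 + 0.695 − 1) = max(0, 0.000) = 0.000
So the right-hand bound is β & ~β = 0.000.
The residuum of the Łukasiewicz t-norm gives the supremum: min(1, 1 − 1.000 + 0.000).
1 − 1.000 + 0.000 = 0.000, so t = min(1, 0.000) = 0.000.
Check: 1.000 & 0.000 = max(0, 0.000) = 0.000 ≤ 0.000.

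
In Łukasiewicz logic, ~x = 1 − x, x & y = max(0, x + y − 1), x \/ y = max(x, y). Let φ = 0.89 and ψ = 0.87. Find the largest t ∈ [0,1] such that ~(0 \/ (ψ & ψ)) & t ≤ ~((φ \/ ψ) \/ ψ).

ψ & ψ = max(0, 0.87 + 0.87 − 1) = max(0, 0.74) = 0.74
0 \/ (ψ & ψ) = max(0.00, 0.74) = 0.74
~(0 \/ (ψ & ψ)) = 1 − 0.74 = 0.26
So the left factor is ~(0 \/ (ψ & ψ)) = 0.26.
φ \/ ψ = max(0.89, 0.87) = 0.89
(φ \/ ψ) \/ ψ = max(0.89, 0.87) = 0.89
~((φ \/ ψ) \/ ψ) = 1 − 0.89 = 0.11
So the right-hand bound is ~((φ \/ ψ) \/ ψ) = 0.11.
The residuum of the Łukasiewicz t-norm gives the supremum: min(1, 1 − 0.26 + 0.11).
1 − 0.26 + 0.11 = 0.85, so t = min(1, 0.85) = 0.85.
Check: 0.26 & 0.85 = max(0, 0.11) = 0.11 ≤ 0.11.

0.85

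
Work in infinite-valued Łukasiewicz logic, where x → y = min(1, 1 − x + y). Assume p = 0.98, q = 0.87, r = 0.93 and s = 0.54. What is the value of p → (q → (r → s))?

0.76

r → s = min(1, 1 − 0.93 + 0.54) = min(1, 0.61) = 0.61
q → (r → s) = min(1, 1 − 0.87 + 0.61) = min(1, 0.74) = 0.74
p → (q → (r → s)) = min(1, 1 − 0.98 + 0.74) = min(1, 0.76) = 0.76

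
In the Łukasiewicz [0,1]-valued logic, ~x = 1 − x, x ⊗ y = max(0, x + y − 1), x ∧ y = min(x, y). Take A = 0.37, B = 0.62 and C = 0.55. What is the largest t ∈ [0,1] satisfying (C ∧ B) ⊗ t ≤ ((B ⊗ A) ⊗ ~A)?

C ∧ B = min(0.55, 0.62) = 0.55
So the left factor is C ∧ B = 0.55.
B ⊗ A = max(0, 0.62 + 0.37 − 1) = max(0, -0.01) = 0.00
~A = 1 − 0.37 = 0.63
(B ⊗ A) ⊗ ~A = max(0, 0.00 + 0.63 − 1) = max(0, -0.37) = 0.00
So the right-hand bound is (B ⊗ A) ⊗ ~A = 0.00.
The residuum of the Łukasiewicz t-norm gives the supremum: min(1, 1 − 0.55 + 0.00).
1 − 0.55 + 0.00 = 0.45, so t = min(1, 0.45) = 0.45.
Check: 0.55 ⊗ 0.45 = max(0, 0.00) = 0.00 ≤ 0.00.

0.45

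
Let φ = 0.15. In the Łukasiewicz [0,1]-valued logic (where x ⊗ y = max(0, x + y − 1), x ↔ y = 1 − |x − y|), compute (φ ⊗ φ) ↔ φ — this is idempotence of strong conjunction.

0.85

φ ⊗ φ = max(0, 0.15 + 0.15 − 1) = max(0, -0.70) = 0.00
(φ ⊗ φ) ↔ φ = 1 − |0.00 − 0.15| = 1 − 0.15 = 0.85
(The value 0.85 < 1 shows this instance is not satisfied; fails in Ł∞ since a ⊗ a = max(0, 2a−1) ≠ a in general.)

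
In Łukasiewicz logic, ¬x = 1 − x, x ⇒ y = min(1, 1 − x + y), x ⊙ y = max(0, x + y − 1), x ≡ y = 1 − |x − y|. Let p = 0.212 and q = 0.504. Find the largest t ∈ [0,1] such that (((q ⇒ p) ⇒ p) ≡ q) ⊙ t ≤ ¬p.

0.788

q ⇒ p = min(1, 1 − 0.504 + 0.212) = min(1, 0.708) = 0.708
(q ⇒ p) ⇒ p = min(1, 1 − 0.708 + 0.212) = min(1, 0.504) = 0.504
((q ⇒ p) ⇒ p) ≡ q = 1 − |0.504 − 0.504| = 1 − 0.000 = 1.000
So the left factor is ((q ⇒ p) ⇒ p) ≡ q = 1.000.
¬p = 1 − 0.212 = 0.788
So the right-hand bound is ¬p = 0.788.
The residuum of the Łukasiewicz t-norm gives the supremum: min(1, 1 − 1.000 + 0.788).
1 − 1.000 + 0.788 = 0.788, so t = min(1, 0.788) = 0.788.
Check: 1.000 ⊙ 0.788 = max(0, 0.788) = 0.788 ≤ 0.788.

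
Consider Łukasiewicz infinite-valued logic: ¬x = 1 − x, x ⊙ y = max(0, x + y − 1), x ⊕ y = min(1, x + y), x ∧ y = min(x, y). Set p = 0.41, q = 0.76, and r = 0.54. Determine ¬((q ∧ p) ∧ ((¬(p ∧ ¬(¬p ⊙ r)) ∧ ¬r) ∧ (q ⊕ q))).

q ∧ p = min(0.76, 0.41) = 0.41
¬p = 1 − 0.41 = 0.59
¬p ⊙ r = max(0, 0.59 + 0.54 − 1) = max(0, 0.13) = 0.13
¬(¬p ⊙ r) = 1 − 0.13 = 0.87
p ∧ ¬(¬p ⊙ r) = min(0.41, 0.87) = 0.41
¬(p ∧ ¬(¬p ⊙ r)) = 1 − 0.41 = 0.59
¬r = 1 − 0.54 = 0.46
¬(p ∧ ¬(¬p ⊙ r)) ∧ ¬r = min(0.59, 0.46) = 0.46
q ⊕ q = min(1, 0.76 + 0.76) = min(1, 1.52) = 1.00
(¬(p ∧ ¬(¬p ⊙ r)) ∧ ¬r) ∧ (q ⊕ q) = min(0.46, 1.00) = 0.46
(q ∧ p) ∧ ((¬(p ∧ ¬(¬p ⊙ r)) ∧ ¬r) ∧ (q ⊕ q)) = min(0.41, 0.46) = 0.41
¬((q ∧ p) ∧ ((¬(p ∧ ¬(¬p ⊙ r)) ∧ ¬r) ∧ (q ⊕ q))) = 1 − 0.41 = 0.59

0.59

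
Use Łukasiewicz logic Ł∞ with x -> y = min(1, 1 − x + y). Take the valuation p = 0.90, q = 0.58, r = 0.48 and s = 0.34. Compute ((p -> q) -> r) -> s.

0.54

p -> q = min(1, 1 − 0.90 + 0.58) = min(1, 0.68) = 0.68
(p -> q) -> r = min(1, 1 − 0.68 + 0.48) = min(1, 0.80) = 0.80
((p -> q) -> r) -> s = min(1, 1 − 0.80 + 0.34) = min(1, 0.54) = 0.54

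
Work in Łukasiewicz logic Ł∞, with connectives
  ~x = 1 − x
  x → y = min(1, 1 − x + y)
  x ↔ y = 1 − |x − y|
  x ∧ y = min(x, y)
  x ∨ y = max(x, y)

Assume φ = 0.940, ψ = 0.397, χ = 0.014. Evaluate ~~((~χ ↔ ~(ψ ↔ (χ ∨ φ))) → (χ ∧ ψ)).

0.457

~χ = 1 − 0.014 = 0.986
χ ∨ φ = max(0.014, 0.940) = 0.940
ψ ↔ (χ ∨ φ) = 1 − |0.397 − 0.940| = 1 − 0.543 = 0.457
~(ψ ↔ (χ ∨ φ)) = 1 − 0.457 = 0.543
~χ ↔ ~(ψ ↔ (χ ∨ φ)) = 1 − |0.986 − 0.543| = 1 − 0.443 = 0.557
χ ∧ ψ = min(0.014, 0.397) = 0.014
(~χ ↔ ~(ψ ↔ (χ ∨ φ))) → (χ ∧ ψ) = min(1, 1 − 0.557 + 0.014) = min(1, 0.457) = 0.457
~((~χ ↔ ~(ψ ↔ (χ ∨ φ))) → (χ ∧ ψ)) = 1 − 0.457 = 0.543
~~((~χ ↔ ~(ψ ↔ (χ ∨ φ))) → (χ ∧ ψ)) = 1 − 0.543 = 0.457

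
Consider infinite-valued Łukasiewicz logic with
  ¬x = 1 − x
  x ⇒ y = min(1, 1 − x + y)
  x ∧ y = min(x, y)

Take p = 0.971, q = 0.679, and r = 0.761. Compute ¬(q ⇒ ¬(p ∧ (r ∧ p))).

0.440

r ∧ p = min(0.761, 0.971) = 0.761
p ∧ (r ∧ p) = min(0.971, 0.761) = 0.761
¬(p ∧ (r ∧ p)) = 1 − 0.761 = 0.239
q ⇒ ¬(p ∧ (r ∧ p)) = min(1, 1 − 0.679 + 0.239) = min(1, 0.560) = 0.560
¬(q ⇒ ¬(p ∧ (r ∧ p))) = 1 − 0.560 = 0.440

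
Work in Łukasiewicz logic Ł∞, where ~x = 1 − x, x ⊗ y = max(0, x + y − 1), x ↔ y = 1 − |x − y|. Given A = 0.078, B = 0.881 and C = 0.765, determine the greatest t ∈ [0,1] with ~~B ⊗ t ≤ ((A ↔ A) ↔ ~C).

0.354

~B = 1 − 0.881 = 0.119
~~B = 1 − 0.119 = 0.881
So the left factor is ~~B = 0.881.
A ↔ A = 1 − |0.078 − 0.078| = 1 − 0.000 = 1.000
~C = 1 − 0.765 = 0.235
(A ↔ A) ↔ ~C = 1 − |1.000 − 0.235| = 1 − 0.765 = 0.235
So the right-hand bound is (A ↔ A) ↔ ~C = 0.235.
The residuum of the Łukasiewicz t-norm gives the supremum: min(1, 1 − 0.881 + 0.235).
1 − 0.881 + 0.235 = 0.354, so t = min(1, 0.354) = 0.354.
Check: 0.881 ⊗ 0.354 = max(0, 0.235) = 0.235 ≤ 0.235.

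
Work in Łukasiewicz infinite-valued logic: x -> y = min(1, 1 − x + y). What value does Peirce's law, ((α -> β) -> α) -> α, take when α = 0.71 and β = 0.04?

α -> β = min(1, 1 − 0.71 + 0.04) = min(1, 0.33) = 0.33
(α -> β) -> α = min(1, 1 − 0.33 + 0.71) = min(1, 1.38) = 1.00
((α -> β) -> α) -> α = min(1, 1 − 1.00 + 0.71) = min(1, 0.71) = 0.71
(The value 0.71 < 1 shows this instance is not satisfied; not a Ł∞-tautology in general.)

0.71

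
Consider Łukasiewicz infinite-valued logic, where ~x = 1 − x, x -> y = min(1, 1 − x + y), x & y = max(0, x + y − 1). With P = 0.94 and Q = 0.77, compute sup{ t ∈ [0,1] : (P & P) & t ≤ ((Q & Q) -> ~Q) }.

P & P = max(0, 0.94 + 0.94 − 1) = max(0, 0.88) = 0.88
So the left factor is P & P = 0.88.
Q & Q = max(0, 0.77 + 0.77 − 1) = max(0, 0.54) = 0.54
~Q = 1 − 0.77 = 0.23
(Q & Q) -> ~Q = min(1, 1 − 0.54 + 0.23) = min(1, 0.69) = 0.69
So the right-hand bound is (Q & Q) -> ~Q = 0.69.
The residuum of the Łukasiewicz t-norm gives the supremum: min(1, 1 − 0.88 + 0.69).
1 − 0.88 + 0.69 = 0.81, so t = min(1, 0.81) = 0.81.
Check: 0.88 & 0.81 = max(0, 0.69) = 0.69 ≤ 0.69.

0.81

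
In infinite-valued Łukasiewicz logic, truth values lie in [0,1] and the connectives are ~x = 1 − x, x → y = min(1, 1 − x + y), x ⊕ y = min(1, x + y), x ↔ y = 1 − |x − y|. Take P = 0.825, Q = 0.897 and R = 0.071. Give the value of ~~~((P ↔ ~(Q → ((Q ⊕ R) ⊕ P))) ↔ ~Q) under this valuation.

Q ⊕ R = min(1, 0.897 + 0.071) = min(1, 0.968) = 0.968
(Q ⊕ R) ⊕ P = min(1, 0.968 + 0.825) = min(1, 1.793) = 1.000
Q → ((Q ⊕ R) ⊕ P) = min(1, 1 − 0.897 + 1.000) = min(1, 1.103) = 1.000
~(Q → ((Q ⊕ R) ⊕ P)) = 1 − 1.000 = 0.000
P ↔ ~(Q → ((Q ⊕ R) ⊕ P)) = 1 − |0.825 − 0.000| = 1 − 0.825 = 0.175
~Q = 1 − 0.897 = 0.103
(P ↔ ~(Q → ((Q ⊕ R) ⊕ P))) ↔ ~Q = 1 − |0.175 − 0.103| = 1 − 0.072 = 0.928
~((P ↔ ~(Q → ((Q ⊕ R) ⊕ P))) ↔ ~Q) = 1 − 0.928 = 0.072
~~((P ↔ ~(Q → ((Q ⊕ R) ⊕ P))) ↔ ~Q) = 1 − 0.072 = 0.928
~~~((P ↔ ~(Q → ((Q ⊕ R) ⊕ P))) ↔ ~Q) = 1 − 0.928 = 0.072

0.072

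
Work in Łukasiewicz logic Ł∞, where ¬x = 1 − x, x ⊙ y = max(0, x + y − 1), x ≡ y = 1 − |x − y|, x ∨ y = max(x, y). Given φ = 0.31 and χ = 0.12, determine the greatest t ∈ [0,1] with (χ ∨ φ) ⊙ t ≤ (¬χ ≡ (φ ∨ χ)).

1.00

χ ∨ φ = max(0.12, 0.31) = 0.31
So the left factor is χ ∨ φ = 0.31.
¬χ = 1 − 0.12 = 0.88
φ ∨ χ = max(0.31, 0.12) = 0.31
¬χ ≡ (φ ∨ χ) = 1 − |0.88 − 0.31| = 1 − 0.57 = 0.43
So the right-hand bound is ¬χ ≡ (φ ∨ χ) = 0.43.
The residuum of the Łukasiewicz t-norm gives the supremum: min(1, 1 − 0.31 + 0.43).
1 − 0.31 + 0.43 = 1.12, so t = min(1, 1.12) = 1.00.
Check: 0.31 ⊙ 1.00 = max(0, 0.31) = 0.31 ≤ 0.43.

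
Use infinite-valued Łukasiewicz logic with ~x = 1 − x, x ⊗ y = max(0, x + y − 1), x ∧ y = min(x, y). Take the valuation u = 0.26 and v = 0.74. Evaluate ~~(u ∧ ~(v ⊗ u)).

v ⊗ u = max(0, 0.74 + 0.26 − 1) = max(0, 0.00) = 0.00
~(v ⊗ u) = 1 − 0.00 = 1.00
u ∧ ~(v ⊗ u) = min(0.26, 1.00) = 0.26
~(u ∧ ~(v ⊗ u)) = 1 − 0.26 = 0.74
~~(u ∧ ~(v ⊗ u)) = 1 − 0.74 = 0.26

0.26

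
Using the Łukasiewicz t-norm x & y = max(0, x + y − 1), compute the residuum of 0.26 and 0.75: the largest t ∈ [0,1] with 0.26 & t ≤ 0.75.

The residuum of the Łukasiewicz t-norm gives the supremum: min(1, 1 − 0.26 + 0.75).
1 − 0.26 + 0.75 = 1.49, so t = min(1, 1.49) = 1.00.
Check: 0.26 & 1.00 = max(0, 0.26) = 0.26 ≤ 0.75.

1.00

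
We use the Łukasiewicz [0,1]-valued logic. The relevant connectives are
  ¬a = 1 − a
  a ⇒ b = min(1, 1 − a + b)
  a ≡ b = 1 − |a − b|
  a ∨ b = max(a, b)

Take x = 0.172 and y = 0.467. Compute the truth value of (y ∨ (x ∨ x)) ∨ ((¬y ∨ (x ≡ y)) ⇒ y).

x ∨ x = max(0.172, 0.172) = 0.172
y ∨ (x ∨ x) = max(0.467, 0.172) = 0.467
¬y = 1 − 0.467 = 0.533
x ≡ y = 1 − |0.172 − 0.467| = 1 − 0.295 = 0.705
¬y ∨ (x ≡ y) = max(0.533, 0.705) = 0.705
(¬y ∨ (x ≡ y)) ⇒ y = min(1, 1 − 0.705 + 0.467) = min(1, 0.762) = 0.762
(y ∨ (x ∨ x)) ∨ ((¬y ∨ (x ≡ y)) ⇒ y) = max(0.467, 0.762) = 0.762

0.762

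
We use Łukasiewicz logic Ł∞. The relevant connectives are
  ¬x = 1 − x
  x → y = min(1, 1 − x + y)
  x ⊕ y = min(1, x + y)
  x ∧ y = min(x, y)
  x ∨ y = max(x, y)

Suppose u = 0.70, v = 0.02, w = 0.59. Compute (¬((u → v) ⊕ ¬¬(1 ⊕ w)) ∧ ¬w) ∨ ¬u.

u → v = min(1, 1 − 0.70 + 0.02) = min(1, 0.32) = 0.32
1 ⊕ w = min(1, 1.00 + 0.59) = min(1, 1.59) = 1.00
¬(1 ⊕ w) = 1 − 1.00 = 0.00
¬¬(1 ⊕ w) = 1 − 0.00 = 1.00
(u → v) ⊕ ¬¬(1 ⊕ w) = min(1, 0.32 + 1.00) = min(1, 1.32) = 1.00
¬((u → v) ⊕ ¬¬(1 ⊕ w)) = 1 − 1.00 = 0.00
¬w = 1 − 0.59 = 0.41
¬((u → v) ⊕ ¬¬(1 ⊕ w)) ∧ ¬w = min(0.00, 0.41) = 0.00
¬u = 1 − 0.70 = 0.30
(¬((u → v) ⊕ ¬¬(1 ⊕ w)) ∧ ¬w) ∨ ¬u = max(0.00, 0.30) = 0.30

0.30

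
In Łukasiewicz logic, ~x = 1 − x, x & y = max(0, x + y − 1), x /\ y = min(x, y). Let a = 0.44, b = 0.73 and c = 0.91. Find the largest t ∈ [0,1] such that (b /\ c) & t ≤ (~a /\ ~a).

b /\ c = min(0.73, 0.91) = 0.73
So the left factor is b /\ c = 0.73.
~a = 1 − 0.44 = 0.56
~a /\ ~a = min(0.56, 0.56) = 0.56
So the right-hand bound is ~a /\ ~a = 0.56.
The residuum of the Łukasiewicz t-norm gives the supremum: min(1, 1 − 0.73 + 0.56).
1 − 0.73 + 0.56 = 0.83, so t = min(1, 0.83) = 0.83.
Check: 0.73 & 0.83 = max(0, 0.56) = 0.56 ≤ 0.56.

0.83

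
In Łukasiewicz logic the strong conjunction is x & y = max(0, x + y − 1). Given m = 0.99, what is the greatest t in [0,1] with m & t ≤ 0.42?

0.43

The residuum of the Łukasiewicz t-norm gives the supremum: min(1, 1 − 0.99 + 0.42).
1 − 0.99 + 0.42 = 0.43, so t = min(1, 0.43) = 0.43.
Check: 0.99 & 0.43 = max(0, 0.42) = 0.42 ≤ 0.42.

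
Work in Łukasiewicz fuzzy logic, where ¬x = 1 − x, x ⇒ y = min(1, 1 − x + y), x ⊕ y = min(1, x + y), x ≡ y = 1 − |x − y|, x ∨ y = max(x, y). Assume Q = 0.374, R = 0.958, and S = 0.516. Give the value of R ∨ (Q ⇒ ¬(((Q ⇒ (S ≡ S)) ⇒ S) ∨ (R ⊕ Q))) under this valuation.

0.958

S ≡ S = 1 − |0.516 − 0.516| = 1 − 0.000 = 1.000
Q ⇒ (S ≡ S) = min(1, 1 − 0.374 + 1.000) = min(1, 1.626) = 1.000
(Q ⇒ (S ≡ S)) ⇒ S = min(1, 1 − 1.000 + 0.516) = min(1, 0.516) = 0.516
R ⊕ Q = min(1, 0.958 + 0.374) = min(1, 1.332) = 1.000
((Q ⇒ (S ≡ S)) ⇒ S) ∨ (R ⊕ Q) = max(0.516, 1.000) = 1.000
¬(((Q ⇒ (S ≡ S)) ⇒ S) ∨ (R ⊕ Q)) = 1 − 1.000 = 0.000
Q ⇒ ¬(((Q ⇒ (S ≡ S)) ⇒ S) ∨ (R ⊕ Q)) = min(1, 1 − 0.374 + 0.000) = min(1, 0.626) = 0.626
R ∨ (Q ⇒ ¬(((Q ⇒ (S ≡ S)) ⇒ S) ∨ (R ⊕ Q))) = max(0.958, 0.626) = 0.958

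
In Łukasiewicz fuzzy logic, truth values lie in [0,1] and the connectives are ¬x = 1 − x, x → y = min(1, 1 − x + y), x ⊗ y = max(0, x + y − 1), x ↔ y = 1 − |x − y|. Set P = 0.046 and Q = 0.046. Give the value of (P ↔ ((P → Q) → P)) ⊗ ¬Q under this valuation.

0.954

P → Q = min(1, 1 − 0.046 + 0.046) = min(1, 1.000) = 1.000
(P → Q) → P = min(1, 1 − 1.000 + 0.046) = min(1, 0.046) = 0.046
P ↔ ((P → Q) → P) = 1 − |0.046 − 0.046| = 1 − 0.000 = 1.000
¬Q = 1 − 0.046 = 0.954
(P ↔ ((P → Q) → P)) ⊗ ¬Q = max(0, 1.000 + 0.954 − 1) = max(0, 0.954) = 0.954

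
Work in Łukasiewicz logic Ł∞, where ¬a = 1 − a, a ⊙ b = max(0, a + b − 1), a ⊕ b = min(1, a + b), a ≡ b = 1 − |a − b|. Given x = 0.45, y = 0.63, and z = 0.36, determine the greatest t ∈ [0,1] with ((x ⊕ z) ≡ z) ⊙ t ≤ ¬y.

0.82

x ⊕ z = min(1, 0.45 + 0.36) = min(1, 0.81) = 0.81
(x ⊕ z) ≡ z = 1 − |0.81 − 0.36| = 1 − 0.45 = 0.55
So the left factor is (x ⊕ z) ≡ z = 0.55.
¬y = 1 − 0.63 = 0.37
So the right-hand bound is ¬y = 0.37.
The residuum of the Łukasiewicz t-norm gives the supremum: min(1, 1 − 0.55 + 0.37).
1 − 0.55 + 0.37 = 0.82, so t = min(1, 0.82) = 0.82.
Check: 0.55 ⊙ 0.82 = max(0, 0.37) = 0.37 ≤ 0.37.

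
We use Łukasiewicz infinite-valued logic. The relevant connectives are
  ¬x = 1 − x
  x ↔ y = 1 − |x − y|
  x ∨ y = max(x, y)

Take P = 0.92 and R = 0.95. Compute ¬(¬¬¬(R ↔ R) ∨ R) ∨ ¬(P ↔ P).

0.05

R ↔ R = 1 − |0.95 − 0.95| = 1 − 0.00 = 1.00
¬(R ↔ R) = 1 − 1.00 = 0.00
¬¬(R ↔ R) = 1 − 0.00 = 1.00
¬¬¬(R ↔ R) = 1 − 1.00 = 0.00
¬¬¬(R ↔ R) ∨ R = max(0.00, 0.95) = 0.95
¬(¬¬¬(R ↔ R) ∨ R) = 1 − 0.95 = 0.05
P ↔ P = 1 − |0.92 − 0.92| = 1 − 0.00 = 1.00
¬(P ↔ P) = 1 − 1.00 = 0.00
¬(¬¬¬(R ↔ R) ∨ R) ∨ ¬(P ↔ P) = max(0.05, 0.00) = 0.05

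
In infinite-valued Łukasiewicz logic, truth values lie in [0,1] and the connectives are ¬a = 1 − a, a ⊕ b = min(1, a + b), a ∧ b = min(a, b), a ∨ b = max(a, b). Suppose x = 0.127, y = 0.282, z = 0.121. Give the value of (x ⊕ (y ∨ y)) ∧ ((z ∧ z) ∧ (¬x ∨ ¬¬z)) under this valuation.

y ∨ y = max(0.282, 0.282) = 0.282
x ⊕ (y ∨ y) = min(1, 0.127 + 0.282) = min(1, 0.409) = 0.409
z ∧ z = min(0.121, 0.121) = 0.121
¬x = 1 − 0.127 = 0.873
¬z = 1 − 0.121 = 0.879
¬¬z = 1 − 0.879 = 0.121
¬x ∨ ¬¬z = max(0.873, 0.121) = 0.873
(z ∧ z) ∧ (¬x ∨ ¬¬z) = min(0.121, 0.873) = 0.121
(x ⊕ (y ∨ y)) ∧ ((z ∧ z) ∧ (¬x ∨ ¬¬z)) = min(0.409, 0.121) = 0.121

0.121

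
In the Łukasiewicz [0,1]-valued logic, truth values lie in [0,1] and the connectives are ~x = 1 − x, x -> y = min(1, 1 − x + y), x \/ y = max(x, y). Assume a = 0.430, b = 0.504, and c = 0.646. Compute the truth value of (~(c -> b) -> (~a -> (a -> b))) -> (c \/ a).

c -> b = min(1, 1 − 0.646 + 0.504) = min(1, 0.858) = 0.858
~(c -> b) = 1 − 0.858 = 0.142
~a = 1 − 0.430 = 0.570
a -> b = min(1, 1 − 0.430 + 0.504) = min(1, 1.074) = 1.000
~a -> (a -> b) = min(1, 1 − 0.570 + 1.000) = min(1, 1.430) = 1.000
~(c -> b) -> (~a -> (a -> b)) = min(1, 1 − 0.142 + 1.000) = min(1, 1.858) = 1.000
c \/ a = max(0.646, 0.430) = 0.646
(~(c -> b) -> (~a -> (a -> b))) -> (c \/ a) = min(1, 1 − 1.000 + 0.646) = min(1, 0.646) = 0.646

0.646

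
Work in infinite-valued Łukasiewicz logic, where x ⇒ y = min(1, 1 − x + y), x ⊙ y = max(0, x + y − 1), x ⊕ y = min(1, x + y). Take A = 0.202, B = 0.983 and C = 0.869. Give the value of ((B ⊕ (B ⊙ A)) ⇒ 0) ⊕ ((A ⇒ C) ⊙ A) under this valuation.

0.202

B ⊙ A = max(0, 0.983 + 0.202 − 1) = max(0, 0.185) = 0.185
B ⊕ (B ⊙ A) = min(1, 0.983 + 0.185) = min(1, 1.168) = 1.000
(B ⊕ (B ⊙ A)) ⇒ 0 = min(1, 1 − 1.000 + 0.000) = min(1, 0.000) = 0.000
A ⇒ C = min(1, 1 − 0.202 + 0.869) = min(1, 1.667) = 1.000
(A ⇒ C) ⊙ A = max(0, 1.000 + 0.202 − 1) = max(0, 0.202) = 0.202
((B ⊕ (B ⊙ A)) ⇒ 0) ⊕ ((A ⇒ C) ⊙ A) = min(1, 0.000 + 0.202) = min(1, 0.202) = 0.202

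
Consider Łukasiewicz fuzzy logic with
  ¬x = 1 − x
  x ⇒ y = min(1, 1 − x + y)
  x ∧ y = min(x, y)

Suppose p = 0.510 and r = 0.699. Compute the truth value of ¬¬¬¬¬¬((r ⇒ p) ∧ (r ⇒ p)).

r ⇒ p = min(1, 1 − 0.699 + 0.510) = min(1, 0.811) = 0.811
(r ⇒ p) ∧ (r ⇒ p) = min(0.811, 0.811) = 0.811
¬((r ⇒ p) ∧ (r ⇒ p)) = 1 − 0.811 = 0.189
¬¬((r ⇒ p) ∧ (r ⇒ p)) = 1 − 0.189 = 0.811
¬¬¬((r ⇒ p) ∧ (r ⇒ p)) = 1 − 0.811 = 0.189
¬¬¬¬((r ⇒ p) ∧ (r ⇒ p)) = 1 − 0.189 = 0.811
¬¬¬¬¬((r ⇒ p) ∧ (r ⇒ p)) = 1 − 0.811 = 0.189
¬¬¬¬¬¬((r ⇒ p) ∧ (r ⇒ p)) = 1 − 0.189 = 0.811

0.811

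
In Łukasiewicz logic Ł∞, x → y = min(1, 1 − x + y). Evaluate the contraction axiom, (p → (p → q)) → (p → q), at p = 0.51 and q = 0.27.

0.76

p → q = min(1, 1 − 0.51 + 0.27) = min(1, 0.76) = 0.76
p → (p → q) = min(1, 1 − 0.51 + 0.76) = min(1, 1.25) = 1.00
(p → (p → q)) → (p → q) = min(1, 1 − 1.00 + 0.76) = min(1, 0.76) = 0.76
(The value 0.76 < 1 shows this instance is not satisfied; fails in Ł∞ (the t-norm is not idempotent).)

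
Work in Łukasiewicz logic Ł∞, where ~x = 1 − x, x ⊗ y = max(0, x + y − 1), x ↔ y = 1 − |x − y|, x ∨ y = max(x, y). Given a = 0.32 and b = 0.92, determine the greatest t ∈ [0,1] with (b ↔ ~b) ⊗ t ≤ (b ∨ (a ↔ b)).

1.00

~b = 1 − 0.92 = 0.08
b ↔ ~b = 1 − |0.92 − 0.08| = 1 − 0.84 = 0.16
So the left factor is b ↔ ~b = 0.16.
a ↔ b = 1 − |0.32 − 0.92| = 1 − 0.60 = 0.40
b ∨ (a ↔ b) = max(0.92, 0.40) = 0.92
So the right-hand bound is b ∨ (a ↔ b) = 0.92.
The residuum of the Łukasiewicz t-norm gives the supremum: min(1, 1 − 0.16 + 0.92).
1 − 0.16 + 0.92 = 1.76, so t = min(1, 1.76) = 1.00.
Check: 0.16 ⊗ 1.00 = max(0, 0.16) = 0.16 ≤ 0.92.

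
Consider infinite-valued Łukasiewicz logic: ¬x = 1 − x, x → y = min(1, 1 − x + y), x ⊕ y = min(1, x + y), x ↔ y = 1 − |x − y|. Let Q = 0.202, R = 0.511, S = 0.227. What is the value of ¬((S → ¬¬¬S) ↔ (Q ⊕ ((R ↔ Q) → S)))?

¬S = 1 − 0.227 = 0.773
¬¬S = 1 − 0.773 = 0.227
¬¬¬S = 1 − 0.227 = 0.773
S → ¬¬¬S = min(1, 1 − 0.227 + 0.773) = min(1, 1.546) = 1.000
R ↔ Q = 1 − |0.511 − 0.202| = 1 − 0.309 = 0.691
(R ↔ Q) → S = min(1, 1 − 0.691 + 0.227) = min(1, 0.536) = 0.536
Q ⊕ ((R ↔ Q) → S) = min(1, 0.202 + 0.536) = min(1, 0.738) = 0.738
(S → ¬¬¬S) ↔ (Q ⊕ ((R ↔ Q) → S)) = 1 − |1.000 − 0.738| = 1 − 0.262 = 0.738
¬((S → ¬¬¬S) ↔ (Q ⊕ ((R ↔ Q) → S))) = 1 − 0.738 = 0.262

0.262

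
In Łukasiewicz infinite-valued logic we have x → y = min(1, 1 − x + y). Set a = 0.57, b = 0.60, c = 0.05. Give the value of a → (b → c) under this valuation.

0.88

b → c = min(1, 1 − 0.60 + 0.05) = min(1, 0.45) = 0.45
a → (b → c) = min(1, 1 − 0.57 + 0.45) = min(1, 0.88) = 0.88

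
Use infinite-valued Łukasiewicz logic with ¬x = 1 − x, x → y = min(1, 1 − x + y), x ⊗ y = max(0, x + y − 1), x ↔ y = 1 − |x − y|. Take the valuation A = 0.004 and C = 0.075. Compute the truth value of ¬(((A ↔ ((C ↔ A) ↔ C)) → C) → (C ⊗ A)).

C ↔ A = 1 − |0.075 − 0.004| = 1 − 0.071 = 0.929
(C ↔ A) ↔ C = 1 − |0.929 − 0.075| = 1 − 0.854 = 0.146
A ↔ ((C ↔ A) ↔ C) = 1 − |0.004 − 0.146| = 1 − 0.142 = 0.858
(A ↔ ((C ↔ A) ↔ C)) → C = min(1, 1 − 0.858 + 0.075) = min(1, 0.217) = 0.217
C ⊗ A = max(0, 0.075 + 0.004 − 1) = max(0, -0.921) = 0.000
((A ↔ ((C ↔ A) ↔ C)) → C) → (C ⊗ A) = min(1, 1 − 0.217 + 0.000) = min(1, 0.783) = 0.783
¬(((A ↔ ((C ↔ A) ↔ C)) → C) → (C ⊗ A)) = 1 − 0.783 = 0.217

0.217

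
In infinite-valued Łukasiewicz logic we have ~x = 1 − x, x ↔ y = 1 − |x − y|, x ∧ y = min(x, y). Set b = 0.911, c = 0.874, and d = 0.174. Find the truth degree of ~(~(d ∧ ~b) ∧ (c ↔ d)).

~b = 1 − 0.911 = 0.089
d ∧ ~b = min(0.174, 0.089) = 0.089
~(d ∧ ~b) = 1 − 0.089 = 0.911
c ↔ d = 1 − |0.874 − 0.174| = 1 − 0.700 = 0.300
~(d ∧ ~b) ∧ (c ↔ d) = min(0.911, 0.300) = 0.300
~(~(d ∧ ~b) ∧ (c ↔ d)) = 1 − 0.300 = 0.700

0.700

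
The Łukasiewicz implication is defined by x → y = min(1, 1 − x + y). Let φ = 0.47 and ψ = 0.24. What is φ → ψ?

0.77

φ → ψ = min(1, 1 − 0.47 + 0.24) = min(1, 0.77) = 0.77
For comparison, the Gödel implication (1 if x ≤ y else y) would give 0.24.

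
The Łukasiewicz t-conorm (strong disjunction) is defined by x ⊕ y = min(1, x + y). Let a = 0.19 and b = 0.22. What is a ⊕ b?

0.41

a ⊕ b = min(1, 0.19 + 0.22) = min(1, 0.41) = 0.41
For comparison, the Gödel t-conorm max(x, y) would give 0.22.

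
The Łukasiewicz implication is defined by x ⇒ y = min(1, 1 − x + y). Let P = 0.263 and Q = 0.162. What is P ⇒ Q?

P ⇒ Q = min(1, 1 − 0.263 + 0.162) = min(1, 0.899) = 0.899
For comparison, the Gödel implication (1 if x ≤ y else y) would give 0.162.

0.899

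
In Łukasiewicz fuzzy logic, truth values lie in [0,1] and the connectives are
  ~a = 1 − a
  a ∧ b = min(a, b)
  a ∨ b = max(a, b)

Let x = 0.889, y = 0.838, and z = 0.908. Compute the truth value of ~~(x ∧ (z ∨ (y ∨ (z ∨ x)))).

0.889

z ∨ x = max(0.908, 0.889) = 0.908
y ∨ (z ∨ x) = max(0.838, 0.908) = 0.908
z ∨ (y ∨ (z ∨ x)) = max(0.908, 0.908) = 0.908
x ∧ (z ∨ (y ∨ (z ∨ x))) = min(0.889, 0.908) = 0.889
~(x ∧ (z ∨ (y ∨ (z ∨ x)))) = 1 − 0.889 = 0.111
~~(x ∧ (z ∨ (y ∨ (z ∨ x)))) = 1 − 0.111 = 0.889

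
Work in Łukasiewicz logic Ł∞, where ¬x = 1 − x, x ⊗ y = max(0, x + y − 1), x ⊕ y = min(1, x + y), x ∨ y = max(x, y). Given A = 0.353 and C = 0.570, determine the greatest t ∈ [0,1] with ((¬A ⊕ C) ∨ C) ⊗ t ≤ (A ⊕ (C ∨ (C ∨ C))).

0.923

¬A = 1 − 0.353 = 0.647
¬A ⊕ C = min(1, 0.647 + 0.570) = min(1, 1.217) = 1.000
(¬A ⊕ C) ∨ C = max(1.000, 0.570) = 1.000
So the left factor is (¬A ⊕ C) ∨ C = 1.000.
C ∨ C = max(0.570, 0.570) = 0.570
C ∨ (C ∨ C) = max(0.570, 0.570) = 0.570
A ⊕ (C ∨ (C ∨ C)) = min(1, 0.353 + 0.570) = min(1, 0.923) = 0.923
So the right-hand bound is A ⊕ (C ∨ (C ∨ C)) = 0.923.
The residuum of the Łukasiewicz t-norm gives the supremum: min(1, 1 − 1.000 + 0.923).
1 − 1.000 + 0.923 = 0.923, so t = min(1, 0.923) = 0.923.
Check: 1.000 ⊗ 0.923 = max(0, 0.923) = 0.923 ≤ 0.923.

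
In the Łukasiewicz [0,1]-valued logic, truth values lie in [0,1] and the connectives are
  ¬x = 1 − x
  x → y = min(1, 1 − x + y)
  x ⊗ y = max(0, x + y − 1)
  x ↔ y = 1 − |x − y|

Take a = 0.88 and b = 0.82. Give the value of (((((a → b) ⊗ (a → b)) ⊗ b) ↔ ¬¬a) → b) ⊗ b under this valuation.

a → b = min(1, 1 − 0.88 + 0.82) = min(1, 0.94) = 0.94
(a → b) ⊗ (a → b) = max(0, 0.94 + 0.94 − 1) = max(0, 0.88) = 0.88
((a → b) ⊗ (a → b)) ⊗ b = max(0, 0.88 + 0.82 − 1) = max(0, 0.70) = 0.70
¬a = 1 − 0.88 = 0.12
¬¬a = 1 − 0.12 = 0.88
(((a → b) ⊗ (a → b)) ⊗ b) ↔ ¬¬a = 1 − |0.70 − 0.88| = 1 − 0.18 = 0.82
((((a → b) ⊗ (a → b)) ⊗ b) ↔ ¬¬a) → b = min(1, 1 − 0.82 + 0.82) = min(1, 1.00) = 1.00
(((((a → b) ⊗ (a → b)) ⊗ b) ↔ ¬¬a) → b) ⊗ b = max(0, 1.00 + 0.82 − 1) = max(0, 0.82) = 0.82

0.82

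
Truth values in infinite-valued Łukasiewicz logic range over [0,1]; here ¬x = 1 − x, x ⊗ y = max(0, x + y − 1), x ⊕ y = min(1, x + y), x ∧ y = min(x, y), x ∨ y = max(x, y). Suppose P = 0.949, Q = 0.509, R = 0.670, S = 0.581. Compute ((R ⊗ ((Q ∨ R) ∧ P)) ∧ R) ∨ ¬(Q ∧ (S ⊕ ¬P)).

Q ∨ R = max(0.509, 0.670) = 0.670
(Q ∨ R) ∧ P = min(0.670, 0.949) = 0.670
R ⊗ ((Q ∨ R) ∧ P) = max(0, 0.670 + 0.670 − 1) = max(0, 0.340) = 0.340
(R ⊗ ((Q ∨ R) ∧ P)) ∧ R = min(0.340, 0.670) = 0.340
¬P = 1 − 0.949 = 0.051
S ⊕ ¬P = min(1, 0.581 + 0.051) = min(1, 0.632) = 0.632
Q ∧ (S ⊕ ¬P) = min(0.509, 0.632) = 0.509
¬(Q ∧ (S ⊕ ¬P)) = 1 − 0.509 = 0.491
((R ⊗ ((Q ∨ R) ∧ P)) ∧ R) ∨ ¬(Q ∧ (S ⊕ ¬P)) = max(0.340, 0.491) = 0.491

0.491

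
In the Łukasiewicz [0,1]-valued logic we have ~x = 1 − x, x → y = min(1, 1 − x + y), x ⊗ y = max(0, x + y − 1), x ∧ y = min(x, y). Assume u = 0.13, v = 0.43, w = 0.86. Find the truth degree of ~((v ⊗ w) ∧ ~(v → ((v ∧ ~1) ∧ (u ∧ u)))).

0.71

v ⊗ w = max(0, 0.43 + 0.86 − 1) = max(0, 0.29) = 0.29
~1 = 1 − 1.00 = 0.00
v ∧ ~1 = min(0.43, 0.00) = 0.00
u ∧ u = min(0.13, 0.13) = 0.13
(v ∧ ~1) ∧ (u ∧ u) = min(0.00, 0.13) = 0.00
v → ((v ∧ ~1) ∧ (u ∧ u)) = min(1, 1 − 0.43 + 0.00) = min(1, 0.57) = 0.57
~(v → ((v ∧ ~1) ∧ (u ∧ u))) = 1 − 0.57 = 0.43
(v ⊗ w) ∧ ~(v → ((v ∧ ~1) ∧ (u ∧ u))) = min(0.29, 0.43) = 0.29
~((v ⊗ w) ∧ ~(v → ((v ∧ ~1) ∧ (u ∧ u)))) = 1 − 0.29 = 0.71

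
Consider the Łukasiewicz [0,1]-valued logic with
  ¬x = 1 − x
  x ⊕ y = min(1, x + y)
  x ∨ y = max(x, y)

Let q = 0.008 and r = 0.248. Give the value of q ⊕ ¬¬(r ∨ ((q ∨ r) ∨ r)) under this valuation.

q ∨ r = max(0.008, 0.248) = 0.248
(q ∨ r) ∨ r = max(0.248, 0.248) = 0.248
r ∨ ((q ∨ r) ∨ r) = max(0.248, 0.248) = 0.248
¬(r ∨ ((q ∨ r) ∨ r)) = 1 − 0.248 = 0.752
¬¬(r ∨ ((q ∨ r) ∨ r)) = 1 − 0.752 = 0.248
q ⊕ ¬¬(r ∨ ((q ∨ r) ∨ r)) = min(1, 0.008 + 0.248) = min(1, 0.256) = 0.256

0.256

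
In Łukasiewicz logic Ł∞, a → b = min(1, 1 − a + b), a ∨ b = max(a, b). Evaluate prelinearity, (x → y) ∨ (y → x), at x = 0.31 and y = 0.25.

1.00

x → y = min(1, 1 − 0.31 + 0.25) = min(1, 0.94) = 0.94
y → x = min(1, 1 − 0.25 + 0.31) = min(1, 1.06) = 1.00
(x → y) ∨ (y → x) = max(0.94, 1.00) = 1.00
(As expected: a Ł∞-tautology — holds in every MV-chain.)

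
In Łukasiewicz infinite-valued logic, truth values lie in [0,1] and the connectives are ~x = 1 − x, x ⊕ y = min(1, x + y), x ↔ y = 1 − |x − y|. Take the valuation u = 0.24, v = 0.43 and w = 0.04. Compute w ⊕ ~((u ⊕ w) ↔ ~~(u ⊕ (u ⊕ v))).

u ⊕ w = min(1, 0.24 + 0.04) = min(1, 0.28) = 0.28
u ⊕ v = min(1, 0.24 + 0.43) = min(1, 0.67) = 0.67
u ⊕ (u ⊕ v) = min(1, 0.24 + 0.67) = min(1, 0.91) = 0.91
~(u ⊕ (u ⊕ v)) = 1 − 0.91 = 0.09
~~(u ⊕ (u ⊕ v)) = 1 − 0.09 = 0.91
(u ⊕ w) ↔ ~~(u ⊕ (u ⊕ v)) = 1 − |0.28 − 0.91| = 1 − 0.63 = 0.37
~((u ⊕ w) ↔ ~~(u ⊕ (u ⊕ v))) = 1 − 0.37 = 0.63
w ⊕ ~((u ⊕ w) ↔ ~~(u ⊕ (u ⊕ v))) = min(1, 0.04 + 0.63) = min(1, 0.67) = 0.67

0.67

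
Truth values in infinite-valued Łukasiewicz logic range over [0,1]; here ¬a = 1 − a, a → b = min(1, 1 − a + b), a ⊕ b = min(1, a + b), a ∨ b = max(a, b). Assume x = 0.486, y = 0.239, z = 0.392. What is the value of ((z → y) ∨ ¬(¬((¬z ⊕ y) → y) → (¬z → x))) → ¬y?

z → y = min(1, 1 − 0.392 + 0.239) = min(1, 0.847) = 0.847
¬z = 1 − 0.392 = 0.608
¬z ⊕ y = min(1, 0.608 + 0.239) = min(1, 0.847) = 0.847
(¬z ⊕ y) → y = min(1, 1 − 0.847 + 0.239) = min(1, 0.392) = 0.392
¬((¬z ⊕ y) → y) = 1 − 0.392 = 0.608
¬z → x = min(1, 1 − 0.608 + 0.486) = min(1, 0.878) = 0.878
¬((¬z ⊕ y) → y) → (¬z → x) = min(1, 1 − 0.608 + 0.878) = min(1, 1.270) = 1.000
¬(¬((¬z ⊕ y) → y) → (¬z → x)) = 1 − 1.000 = 0.000
(z → y) ∨ ¬(¬((¬z ⊕ y) → y) → (¬z → x)) = max(0.847, 0.000) = 0.847
¬y = 1 − 0.239 = 0.761
((z → y) ∨ ¬(¬((¬z ⊕ y) → y) → (¬z → x))) → ¬y = min(1, 1 − 0.847 + 0.761) = min(1, 0.914) = 0.914

0.914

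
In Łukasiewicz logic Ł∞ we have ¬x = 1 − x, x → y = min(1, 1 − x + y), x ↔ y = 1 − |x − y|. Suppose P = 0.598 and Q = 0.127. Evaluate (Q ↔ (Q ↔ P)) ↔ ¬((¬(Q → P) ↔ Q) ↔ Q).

Q ↔ P = 1 − |0.127 − 0.598| = 1 − 0.471 = 0.529
Q ↔ (Q ↔ P) = 1 − |0.127 − 0.529| = 1 − 0.402 = 0.598
Q → P = min(1, 1 − 0.127 + 0.598) = min(1, 1.471) = 1.000
¬(Q → P) = 1 − 1.000 = 0.000
¬(Q → P) ↔ Q = 1 − |0.000 − 0.127| = 1 − 0.127 = 0.873
(¬(Q → P) ↔ Q) ↔ Q = 1 − |0.873 − 0.127| = 1 − 0.746 = 0.254
¬((¬(Q → P) ↔ Q) ↔ Q) = 1 − 0.254 = 0.746
(Q ↔ (Q ↔ P)) ↔ ¬((¬(Q → P) ↔ Q) ↔ Q) = 1 − |0.598 − 0.746| = 1 − 0.148 = 0.852

0.852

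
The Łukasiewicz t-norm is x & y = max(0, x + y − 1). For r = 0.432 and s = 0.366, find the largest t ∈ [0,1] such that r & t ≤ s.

0.934

The residuum of the Łukasiewicz t-norm gives the supremum: min(1, 1 − 0.432 + 0.366).
1 − 0.432 + 0.366 = 0.934, so t = min(1, 0.934) = 0.934.
Check: 0.432 & 0.934 = max(0, 0.366) = 0.366 ≤ 0.366.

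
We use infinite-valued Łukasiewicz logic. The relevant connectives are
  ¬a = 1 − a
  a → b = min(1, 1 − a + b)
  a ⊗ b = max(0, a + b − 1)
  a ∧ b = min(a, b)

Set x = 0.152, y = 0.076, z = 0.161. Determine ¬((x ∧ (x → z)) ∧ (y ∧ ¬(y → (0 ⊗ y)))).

x → z = min(1, 1 − 0.152 + 0.161) = min(1, 1.009) = 1.000
x ∧ (x → z) = min(0.152, 1.000) = 0.152
0 ⊗ y = max(0, 0.000 + 0.076 − 1) = max(0, -0.924) = 0.000
y → (0 ⊗ y) = min(1, 1 − 0.076 + 0.000) = min(1, 0.924) = 0.924
¬(y → (0 ⊗ y)) = 1 − 0.924 = 0.076
y ∧ ¬(y → (0 ⊗ y)) = min(0.076, 0.076) = 0.076
(x ∧ (x → z)) ∧ (y ∧ ¬(y → (0 ⊗ y))) = min(0.152, 0.076) = 0.076
¬((x ∧ (x → z)) ∧ (y ∧ ¬(y → (0 ⊗ y)))) = 1 − 0.076 = 0.924

0.924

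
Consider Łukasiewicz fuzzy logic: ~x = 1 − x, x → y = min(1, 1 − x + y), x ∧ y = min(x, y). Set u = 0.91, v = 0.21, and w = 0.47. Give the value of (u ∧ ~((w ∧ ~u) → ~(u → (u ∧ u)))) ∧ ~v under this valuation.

~u = 1 − 0.91 = 0.09
w ∧ ~u = min(0.47, 0.09) = 0.09
u ∧ u = min(0.91, 0.91) = 0.91
u → (u ∧ u) = min(1, 1 − 0.91 + 0.91) = min(1, 1.00) = 1.00
~(u → (u ∧ u)) = 1 − 1.00 = 0.00
(w ∧ ~u) → ~(u → (u ∧ u)) = min(1, 1 − 0.09 + 0.00) = min(1, 0.91) = 0.91
~((w ∧ ~u) → ~(u → (u ∧ u))) = 1 − 0.91 = 0.09
u ∧ ~((w ∧ ~u) → ~(u → (u ∧ u))) = min(0.91, 0.09) = 0.09
~v = 1 − 0.21 = 0.79
(u ∧ ~((w ∧ ~u) → ~(u → (u ∧ u)))) ∧ ~v = min(0.09, 0.79) = 0.09

0.09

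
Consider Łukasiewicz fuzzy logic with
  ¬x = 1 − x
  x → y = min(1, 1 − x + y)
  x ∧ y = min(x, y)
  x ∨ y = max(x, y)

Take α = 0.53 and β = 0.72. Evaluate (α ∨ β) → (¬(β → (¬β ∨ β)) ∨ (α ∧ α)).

α ∨ β = max(0.53, 0.72) = 0.72
¬β = 1 − 0.72 = 0.28
¬β ∨ β = max(0.28, 0.72) = 0.72
β → (¬β ∨ β) = min(1, 1 − 0.72 + 0.72) = min(1, 1.00) = 1.00
¬(β → (¬β ∨ β)) = 1 − 1.00 = 0.00
α ∧ α = min(0.53, 0.53) = 0.53
¬(β → (¬β ∨ β)) ∨ (α ∧ α) = max(0.00, 0.53) = 0.53
(α ∨ β) → (¬(β → (¬β ∨ β)) ∨ (α ∧ α)) = min(1, 1 − 0.72 + 0.53) = min(1, 0.81) = 0.81

0.81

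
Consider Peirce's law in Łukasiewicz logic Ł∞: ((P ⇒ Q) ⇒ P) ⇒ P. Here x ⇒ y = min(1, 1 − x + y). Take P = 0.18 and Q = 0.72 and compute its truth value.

P ⇒ Q = min(1, 1 − 0.18 + 0.72) = min(1, 1.54) = 1.00
(P ⇒ Q) ⇒ P = min(1, 1 − 1.00 + 0.18) = min(1, 0.18) = 0.18
((P ⇒ Q) ⇒ P) ⇒ P = min(1, 1 − 0.18 + 0.18) = min(1, 1.00) = 1.00

1.00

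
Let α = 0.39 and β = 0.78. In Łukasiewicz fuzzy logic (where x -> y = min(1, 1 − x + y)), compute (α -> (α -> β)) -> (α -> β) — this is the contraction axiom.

1.00

α -> β = min(1, 1 − 0.39 + 0.78) = min(1, 1.39) = 1.00
α -> (α -> β) = min(1, 1 − 0.39 + 1.00) = min(1, 1.61) = 1.00
(α -> (α -> β)) -> (α -> β) = min(1, 1 − 1.00 + 1.00) = min(1, 1.00) = 1.00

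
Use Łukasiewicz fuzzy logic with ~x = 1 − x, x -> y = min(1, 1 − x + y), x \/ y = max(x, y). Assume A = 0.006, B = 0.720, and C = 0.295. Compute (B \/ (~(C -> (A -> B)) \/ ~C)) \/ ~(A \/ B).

0.720

A -> B = min(1, 1 − 0.006 + 0.720) = min(1, 1.714) = 1.000
C -> (A -> B) = min(1, 1 − 0.295 + 1.000) = min(1, 1.705) = 1.000
~(C -> (A -> B)) = 1 − 1.000 = 0.000
~C = 1 − 0.295 = 0.705
~(C -> (A -> B)) \/ ~C = max(0.000, 0.705) = 0.705
B \/ (~(C -> (A -> B)) \/ ~C) = max(0.720, 0.705) = 0.720
A \/ B = max(0.006, 0.720) = 0.720
~(A \/ B) = 1 − 0.720 = 0.280
(B \/ (~(C -> (A -> B)) \/ ~C)) \/ ~(A \/ B) = max(0.720, 0.280) = 0.720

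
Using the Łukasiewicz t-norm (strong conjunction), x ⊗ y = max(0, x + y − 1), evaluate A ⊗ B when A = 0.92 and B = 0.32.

0.24

A ⊗ B = max(0, 0.92 + 0.32 − 1) = max(0, 0.24) = 0.24
For comparison, the Gödel (minimum) t-norm min(x, y) would give 0.32.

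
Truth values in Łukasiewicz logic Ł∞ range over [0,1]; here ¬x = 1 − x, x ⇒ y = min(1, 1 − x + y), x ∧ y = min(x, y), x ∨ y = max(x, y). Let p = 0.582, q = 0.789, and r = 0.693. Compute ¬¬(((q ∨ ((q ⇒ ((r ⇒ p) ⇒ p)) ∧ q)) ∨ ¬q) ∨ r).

r ⇒ p = min(1, 1 − 0.693 + 0.582) = min(1, 0.889) = 0.889
(r ⇒ p) ⇒ p = min(1, 1 − 0.889 + 0.582) = min(1, 0.693) = 0.693
q ⇒ ((r ⇒ p) ⇒ p) = min(1, 1 − 0.789 + 0.693) = min(1, 0.904) = 0.904
(q ⇒ ((r ⇒ p) ⇒ p)) ∧ q = min(0.904, 0.789) = 0.789
q ∨ ((q ⇒ ((r ⇒ p) ⇒ p)) ∧ q) = max(0.789, 0.789) = 0.789
¬q = 1 − 0.789 = 0.211
(q ∨ ((q ⇒ ((r ⇒ p) ⇒ p)) ∧ q)) ∨ ¬q = max(0.789, 0.211) = 0.789
((q ∨ ((q ⇒ ((r ⇒ p) ⇒ p)) ∧ q)) ∨ ¬q) ∨ r = max(0.789, 0.693) = 0.789
¬(((q ∨ ((q ⇒ ((r ⇒ p) ⇒ p)) ∧ q)) ∨ ¬q) ∨ r) = 1 − 0.789 = 0.211
¬¬(((q ∨ ((q ⇒ ((r ⇒ p) ⇒ p)) ∧ q)) ∨ ¬q) ∨ r) = 1 − 0.211 = 0.789

0.789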